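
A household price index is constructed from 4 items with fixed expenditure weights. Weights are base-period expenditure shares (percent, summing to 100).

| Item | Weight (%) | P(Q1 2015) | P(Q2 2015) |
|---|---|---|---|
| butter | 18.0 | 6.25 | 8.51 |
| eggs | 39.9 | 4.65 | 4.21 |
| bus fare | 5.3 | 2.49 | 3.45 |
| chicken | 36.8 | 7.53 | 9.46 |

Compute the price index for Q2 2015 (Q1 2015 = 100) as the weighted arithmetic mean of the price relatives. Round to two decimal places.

butter: 18.0 × (8.51/6.25) = 18.0 × 1.361600 = 24.5088
eggs: 39.9 × (4.21/4.65) = 39.9 × 0.905376 = 36.1245
bus fare: 5.3 × (3.45/2.49) = 5.3 × 1.385542 = 7.3434
chicken: 36.8 × (9.46/7.53) = 36.8 × 1.256308 = 46.2321
Index = Σ wᵢ·(p₁ᵢ/p₀ᵢ) = 24.5088 + 36.1245 + 7.3434 + 46.2321 = 114.2088

114.21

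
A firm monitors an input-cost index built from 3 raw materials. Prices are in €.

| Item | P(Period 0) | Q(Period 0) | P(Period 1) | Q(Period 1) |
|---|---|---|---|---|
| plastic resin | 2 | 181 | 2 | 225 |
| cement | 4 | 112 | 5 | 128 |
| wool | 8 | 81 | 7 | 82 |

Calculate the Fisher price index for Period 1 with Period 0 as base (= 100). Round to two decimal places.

102.48

Laspeyres component (base-period weights):
ΣP(Period 1)Q(Period 0) = 2×181 + 5×112 + 7×81 = 362 + 560 + 567 = 1489
ΣP(Period 0)Q(Period 0) = 2×181 + 4×112 + 8×81 = 362 + 448 + 648 = 1458
L = 1489 / 1458 × 100 = 102.1262
Paasche component (current-period weights):
ΣP(Period 1)Q(Period 1) = 2×225 + 5×128 + 7×82 = 450 + 640 + 574 = 1664
ΣP(Period 0)Q(Period 1) = 2×225 + 4×128 + 8×82 = 450 + 512 + 656 = 1618
P = 1664 / 1618 × 100 = 102.8430
Fisher = √(L × P) = √(102.1262 × 102.8430) = 102.4840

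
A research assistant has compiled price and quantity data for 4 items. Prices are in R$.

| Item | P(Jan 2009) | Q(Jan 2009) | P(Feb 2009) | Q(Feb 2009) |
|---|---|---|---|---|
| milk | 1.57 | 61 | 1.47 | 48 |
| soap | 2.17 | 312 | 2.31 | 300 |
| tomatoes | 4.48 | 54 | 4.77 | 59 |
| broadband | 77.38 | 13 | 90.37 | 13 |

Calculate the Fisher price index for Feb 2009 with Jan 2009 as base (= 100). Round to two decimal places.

111.08

Laspeyres component (base-period weights):
ΣP(Feb 2009)Q(Jan 2009) = 1.47×61 + 2.31×312 + 4.77×54 + 90.37×13 = 89.67 + 720.72 + 257.58 + 1174.81 = 2242.78
ΣP(Jan 2009)Q(Jan 2009) = 1.57×61 + 2.17×312 + 4.48×54 + 77.38×13 = 95.77 + 677.04 + 241.92 + 1005.94 = 2020.67
L = 2242.78 / 2020.67 × 100 = 110.9919
Paasche component (current-period weights):
ΣP(Feb 2009)Q(Feb 2009) = 1.47×48 + 2.31×300 + 4.77×59 + 90.37×13 = 70.56 + 693 + 281.43 + 1174.81 = 2219.8
ΣP(Jan 2009)Q(Feb 2009) = 1.57×48 + 2.17×300 + 4.48×59 + 77.38×13 = 75.36 + 651 + 264.32 + 1005.94 = 1996.62
P = 2219.8 / 1996.62 × 100 = 111.1779
Fisher = √(L × P) = √(110.9919 × 111.1779) = 111.0849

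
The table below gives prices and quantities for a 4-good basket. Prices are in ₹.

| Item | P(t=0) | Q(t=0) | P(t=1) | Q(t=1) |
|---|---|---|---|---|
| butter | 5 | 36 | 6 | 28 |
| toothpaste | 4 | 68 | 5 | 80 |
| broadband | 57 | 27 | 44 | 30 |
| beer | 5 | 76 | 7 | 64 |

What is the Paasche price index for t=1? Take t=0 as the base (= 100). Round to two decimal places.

93.82

Paasche price index uses current-period quantities as weights.
ΣP(t=1)·Q(t=1) = 6×28 + 5×80 + 44×30 + 7×64 = 168 + 400 + 1320 + 448 = 2336
ΣP(t=0)·Q(t=1) = 5×28 + 4×80 + 57×30 + 5×64 = 140 + 320 + 1710 + 320 = 2490
Index = 2336 / 2490 × 100 = 93.8153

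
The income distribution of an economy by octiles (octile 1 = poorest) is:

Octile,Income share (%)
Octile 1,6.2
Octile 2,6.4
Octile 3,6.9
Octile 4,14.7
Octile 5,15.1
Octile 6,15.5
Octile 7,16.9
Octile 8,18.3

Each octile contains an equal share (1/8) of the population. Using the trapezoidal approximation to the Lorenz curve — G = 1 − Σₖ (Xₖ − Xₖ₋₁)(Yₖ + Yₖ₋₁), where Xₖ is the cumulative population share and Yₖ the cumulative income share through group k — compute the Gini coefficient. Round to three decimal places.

Cumulative income shares Yₖ: 0.0620, 0.1260, 0.1950, 0.3420, 0.4930, 0.6480, 0.8170, 1.0000
Σ (Xₖ−Xₖ₋₁)(Yₖ+Yₖ₋₁) = (1/8)(0.0620+0.0000) + (1/8)(0.1260+0.0620) + (1/8)(0.1950+0.1260) + (1/8)(0.3420+0.1950) + (1/8)(0.4930+0.3420) + (1/8)(0.6480+0.4930) + (1/8)(0.8170+0.6480) + (1/8)(1.0000+0.8170)
  = 0.0077 + 0.0235 + 0.0401 + 0.0671 + 0.1044 + 0.1426 + 0.1831 + 0.2271 = 0.7957
G = 1 − 0.7957 = 0.2043

0.204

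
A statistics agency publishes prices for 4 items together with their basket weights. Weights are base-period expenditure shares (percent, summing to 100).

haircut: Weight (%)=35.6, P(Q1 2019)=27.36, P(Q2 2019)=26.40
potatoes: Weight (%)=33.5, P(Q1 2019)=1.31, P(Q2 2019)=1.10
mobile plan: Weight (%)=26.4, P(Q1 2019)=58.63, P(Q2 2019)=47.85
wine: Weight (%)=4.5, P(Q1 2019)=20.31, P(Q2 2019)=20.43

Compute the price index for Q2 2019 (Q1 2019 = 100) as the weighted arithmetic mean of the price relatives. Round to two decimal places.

haircut: 35.6 × (26.40/27.36) = 35.6 × 0.964912 = 34.3509
potatoes: 33.5 × (1.10/1.31) = 33.5 × 0.839695 = 28.1298
mobile plan: 26.4 × (47.85/58.63) = 26.4 × 0.816135 = 21.5460
wine: 4.5 × (20.43/20.31) = 4.5 × 1.005908 = 4.5266
Index = Σ wᵢ·(p₁ᵢ/p₀ᵢ) = 34.3509 + 28.1298 + 21.5460 + 4.5266 = 88.5532

88.55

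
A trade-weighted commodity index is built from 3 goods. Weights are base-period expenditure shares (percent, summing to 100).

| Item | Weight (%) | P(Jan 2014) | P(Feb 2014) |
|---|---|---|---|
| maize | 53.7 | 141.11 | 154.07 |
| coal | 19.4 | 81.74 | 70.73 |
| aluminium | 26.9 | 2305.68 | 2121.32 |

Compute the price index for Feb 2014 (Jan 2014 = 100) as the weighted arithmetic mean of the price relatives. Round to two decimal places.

100.17

maize: 53.7 × (154.07/141.11) = 53.7 × 1.091843 = 58.6320
coal: 19.4 × (70.73/81.74) = 19.4 × 0.865305 = 16.7869
aluminium: 26.9 × (2121.32/2305.68) = 26.9 × 0.920041 = 24.7491
Index = Σ wᵢ·(p₁ᵢ/p₀ᵢ) = 58.6320 + 16.7869 + 24.7491 = 100.1680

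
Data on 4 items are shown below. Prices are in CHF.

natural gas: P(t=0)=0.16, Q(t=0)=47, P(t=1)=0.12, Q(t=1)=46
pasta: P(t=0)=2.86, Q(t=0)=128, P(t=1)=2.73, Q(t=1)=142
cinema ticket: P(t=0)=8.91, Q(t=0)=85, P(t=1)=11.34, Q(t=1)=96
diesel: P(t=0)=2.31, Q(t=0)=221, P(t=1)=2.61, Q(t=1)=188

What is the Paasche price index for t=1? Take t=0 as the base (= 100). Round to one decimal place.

Paasche price index uses current-period quantities as weights.
ΣP(t=1)·Q(t=1) = 0.12×46 + 2.73×142 + 11.34×96 + 2.61×188 = 5.52 + 387.66 + 1088.64 + 490.68 = 1972.5
ΣP(t=0)·Q(t=1) = 0.16×46 + 2.86×142 + 8.91×96 + 2.31×188 = 7.36 + 406.12 + 855.36 + 434.28 = 1703.12
Index = 1972.5 / 1703.12 × 100 = 115.8169

115.8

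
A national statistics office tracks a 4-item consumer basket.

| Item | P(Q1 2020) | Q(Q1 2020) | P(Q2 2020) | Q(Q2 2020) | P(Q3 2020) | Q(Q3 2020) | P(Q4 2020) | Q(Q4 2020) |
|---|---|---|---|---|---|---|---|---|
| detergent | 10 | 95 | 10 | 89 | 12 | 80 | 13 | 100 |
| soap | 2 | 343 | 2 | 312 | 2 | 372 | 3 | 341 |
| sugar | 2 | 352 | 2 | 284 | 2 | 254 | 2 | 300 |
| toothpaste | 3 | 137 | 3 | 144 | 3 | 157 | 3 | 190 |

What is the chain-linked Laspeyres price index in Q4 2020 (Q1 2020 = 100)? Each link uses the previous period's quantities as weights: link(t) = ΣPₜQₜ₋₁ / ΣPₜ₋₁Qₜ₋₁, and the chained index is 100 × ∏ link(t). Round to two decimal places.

125.12

Link Q1 2020→Q2 2020:
ΣP(Q2 2020)Q(Q1 2020) = 10×95 + 2×343 + 2×352 + 3×137 = 950 + 686 + 704 + 411 = 2751
ΣP(Q1 2020)Q(Q1 2020) = 10×95 + 2×343 + 2×352 + 3×137 = 950 + 686 + 704 + 411 = 2751
link = 2751/2751 = 1.000000
Link Q2 2020→Q3 2020:
ΣP(Q3 2020)Q(Q2 2020) = 12×89 + 2×312 + 2×284 + 3×144 = 1068 + 624 + 568 + 432 = 2692
ΣP(Q2 2020)Q(Q2 2020) = 10×89 + 2×312 + 2×284 + 3×144 = 890 + 624 + 568 + 432 = 2514
link = 2692/2514 = 1.070804
Link Q3 2020→Q4 2020:
ΣP(Q4 2020)Q(Q3 2020) = 13×80 + 3×372 + 2×254 + 3×157 = 1040 + 1116 + 508 + 471 = 3135
ΣP(Q3 2020)Q(Q3 2020) = 12×80 + 2×372 + 2×254 + 3×157 = 960 + 744 + 508 + 471 = 2683
link = 3135/2683 = 1.168468
Chained index = 100 × 1.000000 × 1.070804 × 1.168468 = 125.1200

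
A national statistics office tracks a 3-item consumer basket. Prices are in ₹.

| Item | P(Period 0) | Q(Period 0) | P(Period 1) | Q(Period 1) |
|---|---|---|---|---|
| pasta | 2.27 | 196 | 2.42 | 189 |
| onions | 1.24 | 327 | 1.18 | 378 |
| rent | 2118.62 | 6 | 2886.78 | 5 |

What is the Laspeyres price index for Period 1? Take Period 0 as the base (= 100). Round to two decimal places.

Laspeyres price index uses base-period quantities as weights.
ΣP(Period 1)·Q(Period 0) = 2.42×196 + 1.18×327 + 2886.78×6 = 474.32 + 385.86 + 17320.68 = 18180.86
ΣP(Period 0)·Q(Period 0) = 2.27×196 + 1.24×327 + 2118.62×6 = 444.92 + 405.48 + 12711.72 = 13562.12
Index = 18180.86 / 13562.12 × 100 = 134.0562

134.06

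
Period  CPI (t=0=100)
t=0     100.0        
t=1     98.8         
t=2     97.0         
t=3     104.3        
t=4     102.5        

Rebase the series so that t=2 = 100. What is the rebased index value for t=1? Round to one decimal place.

Rebased(t=1) = 98.8 / 97.0 × 100 = 101.8557

101.9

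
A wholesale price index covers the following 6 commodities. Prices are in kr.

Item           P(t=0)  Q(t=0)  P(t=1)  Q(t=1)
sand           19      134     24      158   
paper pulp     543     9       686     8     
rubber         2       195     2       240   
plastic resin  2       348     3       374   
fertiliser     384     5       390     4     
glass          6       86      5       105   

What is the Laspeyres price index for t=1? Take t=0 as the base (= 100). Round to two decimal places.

Laspeyres price index uses base-period quantities as weights.
ΣP(t=1)·Q(t=0) = 24×134 + 686×9 + 2×195 + 3×348 + 390×5 + 5×86 = 3216 + 6174 + 390 + 1044 + 1950 + 430 = 13204
ΣP(t=0)·Q(t=0) = 19×134 + 543×9 + 2×195 + 2×348 + 384×5 + 6×86 = 2546 + 4887 + 390 + 696 + 1920 + 516 = 10955
Index = 13204 / 10955 × 100 = 120.5294

120.53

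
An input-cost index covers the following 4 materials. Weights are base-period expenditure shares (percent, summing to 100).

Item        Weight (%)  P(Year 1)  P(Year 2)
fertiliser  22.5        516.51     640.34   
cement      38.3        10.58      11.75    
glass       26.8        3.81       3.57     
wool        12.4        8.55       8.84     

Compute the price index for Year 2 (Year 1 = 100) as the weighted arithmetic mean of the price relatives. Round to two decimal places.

fertiliser: 22.5 × (640.34/516.51) = 22.5 × 1.239744 = 27.8942
cement: 38.3 × (11.75/10.58) = 38.3 × 1.110586 = 42.5354
glass: 26.8 × (3.57/3.81) = 26.8 × 0.937008 = 25.1118
wool: 12.4 × (8.84/8.55) = 12.4 × 1.033918 = 12.8206
Index = Σ wᵢ·(p₁ᵢ/p₀ᵢ) = 27.8942 + 42.5354 + 25.1118 + 12.8206 = 108.3621

108.36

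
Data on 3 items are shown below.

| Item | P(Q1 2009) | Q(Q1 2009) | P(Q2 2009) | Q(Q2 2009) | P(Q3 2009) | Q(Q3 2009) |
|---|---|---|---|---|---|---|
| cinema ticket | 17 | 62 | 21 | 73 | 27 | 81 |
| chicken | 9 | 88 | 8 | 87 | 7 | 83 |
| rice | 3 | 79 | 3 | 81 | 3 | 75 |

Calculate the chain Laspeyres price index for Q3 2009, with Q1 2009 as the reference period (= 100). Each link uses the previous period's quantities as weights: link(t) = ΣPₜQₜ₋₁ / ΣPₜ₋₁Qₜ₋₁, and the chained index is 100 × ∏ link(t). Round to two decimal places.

Link Q1 2009→Q2 2009:
ΣP(Q2 2009)Q(Q1 2009) = 21×62 + 8×88 + 3×79 = 1302 + 704 + 237 = 2243
ΣP(Q1 2009)Q(Q1 2009) = 17×62 + 9×88 + 3×79 = 1054 + 792 + 237 = 2083
link = 2243/2083 = 1.076812
Link Q2 2009→Q3 2009:
ΣP(Q3 2009)Q(Q2 2009) = 27×73 + 7×87 + 3×81 = 1971 + 609 + 243 = 2823
ΣP(Q2 2009)Q(Q2 2009) = 21×73 + 8×87 + 3×81 = 1533 + 696 + 243 = 2472
link = 2823/2472 = 1.141990
Chained index = 100 × 1.076812 × 1.141990 = 122.9709

122.97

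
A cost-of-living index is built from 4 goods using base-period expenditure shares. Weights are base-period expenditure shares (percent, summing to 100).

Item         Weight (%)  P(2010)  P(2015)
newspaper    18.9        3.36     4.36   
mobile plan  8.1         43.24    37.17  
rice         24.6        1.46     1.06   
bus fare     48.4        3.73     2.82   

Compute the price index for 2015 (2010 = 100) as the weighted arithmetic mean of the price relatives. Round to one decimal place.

newspaper: 18.9 × (4.36/3.36) = 18.9 × 1.297619 = 24.5250
mobile plan: 8.1 × (37.17/43.24) = 8.1 × 0.859621 = 6.9629
rice: 24.6 × (1.06/1.46) = 24.6 × 0.726027 = 17.8603
bus fare: 48.4 × (2.82/3.73) = 48.4 × 0.756032 = 36.5920
Index = Σ wᵢ·(p₁ᵢ/p₀ᵢ) = 24.5250 + 6.9629 + 17.8603 + 36.5920 = 85.9402

85.9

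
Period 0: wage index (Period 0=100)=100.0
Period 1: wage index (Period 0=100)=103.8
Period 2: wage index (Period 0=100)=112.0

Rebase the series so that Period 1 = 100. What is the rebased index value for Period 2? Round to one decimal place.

107.9

Rebased(Period 2) = 112.0 / 103.8 × 100 = 107.8998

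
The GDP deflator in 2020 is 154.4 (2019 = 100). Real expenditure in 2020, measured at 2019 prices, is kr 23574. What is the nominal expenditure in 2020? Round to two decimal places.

36398.26

Nominal = Real × (Index/100) = 23574 × (154.4/100)
        = 23574 × 1.544 = 36398.2560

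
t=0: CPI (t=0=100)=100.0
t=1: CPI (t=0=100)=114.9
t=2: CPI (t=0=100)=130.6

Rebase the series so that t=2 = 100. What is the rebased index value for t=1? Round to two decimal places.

Rebased(t=1) = 114.9 / 130.6 × 100 = 87.9786

87.98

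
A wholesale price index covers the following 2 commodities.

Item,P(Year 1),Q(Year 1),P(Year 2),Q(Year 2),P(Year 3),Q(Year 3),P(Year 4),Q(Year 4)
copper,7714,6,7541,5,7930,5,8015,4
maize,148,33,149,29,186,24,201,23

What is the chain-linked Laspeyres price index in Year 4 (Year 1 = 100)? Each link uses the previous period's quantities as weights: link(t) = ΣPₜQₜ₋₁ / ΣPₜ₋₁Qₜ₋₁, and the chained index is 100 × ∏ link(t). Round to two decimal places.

Link Year 1→Year 2:
ΣP(Year 2)Q(Year 1) = 7541×6 + 149×33 = 45246 + 4917 = 50163
ΣP(Year 1)Q(Year 1) = 7714×6 + 148×33 = 46284 + 4884 = 51168
link = 50163/51168 = 0.980359
Link Year 2→Year 3:
ΣP(Year 3)Q(Year 2) = 7930×5 + 186×29 = 39650 + 5394 = 45044
ΣP(Year 2)Q(Year 2) = 7541×5 + 149×29 = 37705 + 4321 = 42026
link = 45044/42026 = 1.071813
Link Year 3→Year 4:
ΣP(Year 4)Q(Year 3) = 8015×5 + 201×24 = 40075 + 4824 = 44899
ΣP(Year 3)Q(Year 3) = 7930×5 + 186×24 = 39650 + 4464 = 44114
link = 44899/44114 = 1.017795
Chained index = 100 × 0.980359 × 1.071813 × 1.017795 = 106.9459

106.95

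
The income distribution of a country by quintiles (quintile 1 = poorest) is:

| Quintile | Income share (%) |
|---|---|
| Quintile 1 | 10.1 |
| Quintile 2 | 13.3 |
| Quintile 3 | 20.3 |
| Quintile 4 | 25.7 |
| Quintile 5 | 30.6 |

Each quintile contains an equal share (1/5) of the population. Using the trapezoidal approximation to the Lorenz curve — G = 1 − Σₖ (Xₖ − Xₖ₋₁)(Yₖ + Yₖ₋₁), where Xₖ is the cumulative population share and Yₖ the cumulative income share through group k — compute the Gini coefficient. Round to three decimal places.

Cumulative income shares Yₖ: 0.1010, 0.2340, 0.4370, 0.6940, 1.0000
Σ (Xₖ−Xₖ₋₁)(Yₖ+Yₖ₋₁) = (1/5)(0.1010+0.0000) + (1/5)(0.2340+0.1010) + (1/5)(0.4370+0.2340) + (1/5)(0.6940+0.4370) + (1/5)(1.0000+0.6940)
  = 0.0202 + 0.0670 + 0.1342 + 0.2262 + 0.3388 = 0.7864
G = 1 − 0.7864 = 0.2136

0.214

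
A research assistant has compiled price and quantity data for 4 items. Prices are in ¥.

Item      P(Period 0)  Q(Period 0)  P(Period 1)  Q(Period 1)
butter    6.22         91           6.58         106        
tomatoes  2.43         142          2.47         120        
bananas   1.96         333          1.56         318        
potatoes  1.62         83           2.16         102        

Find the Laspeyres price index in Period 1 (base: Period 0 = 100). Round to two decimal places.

Laspeyres price index uses base-period quantities as weights.
ΣP(Period 1)·Q(Period 0) = 6.58×91 + 2.47×142 + 1.56×333 + 2.16×83 = 598.78 + 350.74 + 519.48 + 179.28 = 1648.28
ΣP(Period 0)·Q(Period 0) = 6.22×91 + 2.43×142 + 1.96×333 + 1.62×83 = 566.02 + 345.06 + 652.68 + 134.46 = 1698.22
Index = 1648.28 / 1698.22 × 100 = 97.0593

97.06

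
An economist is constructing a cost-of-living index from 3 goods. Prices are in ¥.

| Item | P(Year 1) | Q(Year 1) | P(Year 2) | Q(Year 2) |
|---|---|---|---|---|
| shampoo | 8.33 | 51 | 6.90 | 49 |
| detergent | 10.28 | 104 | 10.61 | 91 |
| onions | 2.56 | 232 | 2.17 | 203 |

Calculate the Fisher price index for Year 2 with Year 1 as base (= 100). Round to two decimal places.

93.71

Laspeyres component (base-period weights):
ΣP(Year 2)Q(Year 1) = 6.90×51 + 10.61×104 + 2.17×232 = 351.9 + 1103.44 + 503.44 = 1958.78
ΣP(Year 1)Q(Year 1) = 8.33×51 + 10.28×104 + 2.56×232 = 424.83 + 1069.12 + 593.92 = 2087.87
L = 1958.78 / 2087.87 × 100 = 93.8171
Paasche component (current-period weights):
ΣP(Year 2)Q(Year 2) = 6.90×49 + 10.61×91 + 2.17×203 = 338.1 + 965.51 + 440.51 = 1744.12
ΣP(Year 1)Q(Year 2) = 8.33×49 + 10.28×91 + 2.56×203 = 408.17 + 935.48 + 519.68 = 1863.33
P = 1744.12 / 1863.33 × 100 = 93.6023
Fisher = √(L × P) = √(93.8171 × 93.6023) = 93.7097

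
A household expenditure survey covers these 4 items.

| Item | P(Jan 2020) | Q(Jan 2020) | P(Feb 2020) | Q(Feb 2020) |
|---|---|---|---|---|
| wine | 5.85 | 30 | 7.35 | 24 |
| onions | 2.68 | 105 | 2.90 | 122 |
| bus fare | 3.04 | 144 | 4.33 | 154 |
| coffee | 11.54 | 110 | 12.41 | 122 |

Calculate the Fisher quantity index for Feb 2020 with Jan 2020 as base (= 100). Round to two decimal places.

Laspeyres component (base-period weights):
ΣP(Jan 2020)Q(Feb 2020) = 5.85×24 + 2.68×122 + 3.04×154 + 11.54×122 = 140.4 + 326.96 + 468.16 + 1407.88 = 2343.4
ΣP(Jan 2020)Q(Jan 2020) = 5.85×30 + 2.68×105 + 3.04×144 + 11.54×110 = 175.5 + 281.4 + 437.76 + 1269.4 = 2164.06
L = 2343.4 / 2164.06 × 100 = 108.2872
Paasche component (current-period weights):
ΣP(Feb 2020)Q(Feb 2020) = 7.35×24 + 2.90×122 + 4.33×154 + 12.41×122 = 176.4 + 353.8 + 666.82 + 1514.02 = 2711.04
ΣP(Feb 2020)Q(Jan 2020) = 7.35×30 + 2.90×105 + 4.33×144 + 12.41×110 = 220.5 + 304.5 + 623.52 + 1365.1 = 2513.62
P = 2711.04 / 2513.62 × 100 = 107.8540
Fisher = √(L × P) = √(108.2872 × 107.8540) = 108.0704

108.07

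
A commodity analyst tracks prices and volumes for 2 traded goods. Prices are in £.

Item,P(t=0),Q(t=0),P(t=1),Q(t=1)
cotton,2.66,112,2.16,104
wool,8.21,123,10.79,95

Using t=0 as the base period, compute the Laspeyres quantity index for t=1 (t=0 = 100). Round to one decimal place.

80.8

Laspeyres quantity index uses base-period prices as weights.
ΣP(t=0)·Q(t=1) = 2.66×104 + 8.21×95 = 276.64 + 779.95 = 1056.59
ΣP(t=0)·Q(t=0) = 2.66×112 + 8.21×123 = 297.92 + 1009.83 = 1307.75
Index = 1056.59 / 1307.75 × 100 = 80.7945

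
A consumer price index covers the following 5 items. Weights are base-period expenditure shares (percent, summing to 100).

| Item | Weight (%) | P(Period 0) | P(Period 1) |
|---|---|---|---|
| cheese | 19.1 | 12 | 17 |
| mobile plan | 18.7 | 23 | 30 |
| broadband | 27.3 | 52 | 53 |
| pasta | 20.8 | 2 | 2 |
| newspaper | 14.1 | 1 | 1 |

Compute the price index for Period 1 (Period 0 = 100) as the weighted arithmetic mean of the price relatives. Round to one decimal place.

114.2

cheese: 19.1 × (17/12) = 19.1 × 1.416667 = 27.0583
mobile plan: 18.7 × (30/23) = 18.7 × 1.304348 = 24.3913
broadband: 27.3 × (53/52) = 27.3 × 1.019231 = 27.8250
pasta: 20.8 × (2/2) = 20.8 × 1.000000 = 20.8000
newspaper: 14.1 × (1/1) = 14.1 × 1.000000 = 14.1000
Index = Σ wᵢ·(p₁ᵢ/p₀ᵢ) = 27.0583 + 24.3913 + 27.8250 + 20.8000 + 14.1000 = 114.1746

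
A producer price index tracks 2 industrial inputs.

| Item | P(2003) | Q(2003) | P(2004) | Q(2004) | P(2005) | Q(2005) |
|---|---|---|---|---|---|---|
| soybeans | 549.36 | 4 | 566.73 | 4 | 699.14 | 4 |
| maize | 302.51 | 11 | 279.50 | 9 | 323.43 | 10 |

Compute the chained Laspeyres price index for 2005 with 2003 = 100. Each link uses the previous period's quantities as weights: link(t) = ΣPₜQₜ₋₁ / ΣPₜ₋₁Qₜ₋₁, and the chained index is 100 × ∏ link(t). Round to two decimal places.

Link 2003→2004:
ΣP(2004)Q(2003) = 566.73×4 + 279.50×11 = 2266.92 + 3074.5 = 5341.42
ΣP(2003)Q(2003) = 549.36×4 + 302.51×11 = 2197.44 + 3327.61 = 5525.05
link = 5341.42/5525.05 = 0.966764
Link 2004→2005:
ΣP(2005)Q(2004) = 699.14×4 + 323.43×9 = 2796.56 + 2910.87 = 5707.43
ΣP(2004)Q(2004) = 566.73×4 + 279.50×9 = 2266.92 + 2515.5 = 4782.42
link = 5707.43/4782.42 = 1.193419
Chained index = 100 × 0.966764 × 1.193419 = 115.3754

115.38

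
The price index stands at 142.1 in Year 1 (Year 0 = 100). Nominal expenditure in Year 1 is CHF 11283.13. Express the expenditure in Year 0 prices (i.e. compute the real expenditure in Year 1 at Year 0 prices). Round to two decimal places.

Real = Nominal ÷ (Index/100) = 11283.13 ÷ (142.1/100)
     = 11283.13 ÷ 1.421 = 7940.2745

7940.27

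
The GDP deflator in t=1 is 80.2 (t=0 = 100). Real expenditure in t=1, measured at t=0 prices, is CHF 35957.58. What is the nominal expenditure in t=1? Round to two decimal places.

Nominal = Real × (Index/100) = 35957.58 × (80.2/100)
        = 35957.58 × 0.802 = 28837.9792

28837.98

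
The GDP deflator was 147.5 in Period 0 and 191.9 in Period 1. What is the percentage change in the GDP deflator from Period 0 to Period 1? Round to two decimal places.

30.10%

Change = (191.9 − 147.5) / 147.5 × 100
       = 44.4 / 147.5 × 100 = 30.1017%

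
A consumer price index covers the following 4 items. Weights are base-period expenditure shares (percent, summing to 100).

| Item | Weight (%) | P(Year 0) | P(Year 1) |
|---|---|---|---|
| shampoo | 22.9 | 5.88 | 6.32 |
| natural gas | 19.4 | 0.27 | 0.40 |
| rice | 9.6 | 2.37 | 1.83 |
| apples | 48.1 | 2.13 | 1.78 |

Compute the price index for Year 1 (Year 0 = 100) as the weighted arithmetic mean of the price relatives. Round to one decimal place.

shampoo: 22.9 × (6.32/5.88) = 22.9 × 1.074830 = 24.6136
natural gas: 19.4 × (0.40/0.27) = 19.4 × 1.481481 = 28.7407
rice: 9.6 × (1.83/2.37) = 9.6 × 0.772152 = 7.4127
apples: 48.1 × (1.78/2.13) = 48.1 × 0.835681 = 40.1962
Index = Σ wᵢ·(p₁ᵢ/p₀ᵢ) = 24.6136 + 28.7407 + 7.4127 + 40.1962 = 100.9632

101.0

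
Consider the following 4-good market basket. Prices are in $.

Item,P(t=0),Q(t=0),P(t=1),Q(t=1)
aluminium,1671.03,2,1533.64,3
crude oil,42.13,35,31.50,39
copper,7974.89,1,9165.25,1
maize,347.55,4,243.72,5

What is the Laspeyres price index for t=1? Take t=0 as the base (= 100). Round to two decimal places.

Laspeyres price index uses base-period quantities as weights.
ΣP(t=1)·Q(t=0) = 1533.64×2 + 31.50×35 + 9165.25×1 + 243.72×4 = 3067.28 + 1102.5 + 9165.25 + 974.88 = 14309.91
ΣP(t=0)·Q(t=0) = 1671.03×2 + 42.13×35 + 7974.89×1 + 347.55×4 = 3342.06 + 1474.55 + 7974.89 + 1390.2 = 14181.7
Index = 14309.91 / 14181.7 × 100 = 100.9041

100.90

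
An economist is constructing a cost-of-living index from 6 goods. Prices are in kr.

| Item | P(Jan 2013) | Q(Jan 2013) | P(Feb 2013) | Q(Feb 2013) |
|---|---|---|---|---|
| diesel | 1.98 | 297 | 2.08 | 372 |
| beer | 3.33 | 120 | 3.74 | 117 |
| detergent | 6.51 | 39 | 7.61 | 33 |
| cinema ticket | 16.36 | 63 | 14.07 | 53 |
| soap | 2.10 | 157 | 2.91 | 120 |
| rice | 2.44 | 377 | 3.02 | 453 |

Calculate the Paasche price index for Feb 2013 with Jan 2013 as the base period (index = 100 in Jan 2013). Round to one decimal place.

110.1

Paasche price index uses current-period quantities as weights.
ΣP(Feb 2013)·Q(Feb 2013) = 2.08×372 + 3.74×117 + 7.61×33 + 14.07×53 + 2.91×120 + 3.02×453 = 773.76 + 437.58 + 251.13 + 745.71 + 349.2 + 1368.06 = 3925.44
ΣP(Jan 2013)·Q(Feb 2013) = 1.98×372 + 3.33×117 + 6.51×33 + 16.36×53 + 2.10×120 + 2.44×453 = 736.56 + 389.61 + 214.83 + 867.08 + 252 + 1105.32 = 3565.4
Index = 3925.44 / 3565.4 × 100 = 110.0982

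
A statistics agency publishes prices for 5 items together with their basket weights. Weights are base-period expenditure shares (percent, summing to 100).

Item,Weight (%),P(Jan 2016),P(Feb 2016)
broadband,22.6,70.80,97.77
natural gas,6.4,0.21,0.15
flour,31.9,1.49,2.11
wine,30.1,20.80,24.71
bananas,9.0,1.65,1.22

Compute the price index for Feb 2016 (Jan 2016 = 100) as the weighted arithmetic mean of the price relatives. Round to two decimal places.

123.37

broadband: 22.6 × (97.77/70.80) = 22.6 × 1.380932 = 31.2091
natural gas: 6.4 × (0.15/0.21) = 6.4 × 0.714286 = 4.5714
flour: 31.9 × (2.11/1.49) = 31.9 × 1.416107 = 45.1738
wine: 30.1 × (24.71/20.80) = 30.1 × 1.187981 = 35.7582
bananas: 9.0 × (1.22/1.65) = 9.0 × 0.739394 = 6.6545
Index = Σ wᵢ·(p₁ᵢ/p₀ᵢ) = 31.2091 + 4.5714 + 45.1738 + 35.7582 + 6.6545 = 123.3671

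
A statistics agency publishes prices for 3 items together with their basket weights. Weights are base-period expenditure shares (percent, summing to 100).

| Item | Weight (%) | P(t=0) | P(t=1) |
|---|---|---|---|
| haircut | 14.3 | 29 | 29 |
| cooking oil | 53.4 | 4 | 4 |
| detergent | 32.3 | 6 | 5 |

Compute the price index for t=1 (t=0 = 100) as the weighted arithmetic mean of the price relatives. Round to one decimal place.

94.6

haircut: 14.3 × (29/29) = 14.3 × 1.000000 = 14.3000
cooking oil: 53.4 × (4/4) = 53.4 × 1.000000 = 53.4000
detergent: 32.3 × (5/6) = 32.3 × 0.833333 = 26.9167
Index = Σ wᵢ·(p₁ᵢ/p₀ᵢ) = 14.3000 + 53.4000 + 26.9167 = 94.6167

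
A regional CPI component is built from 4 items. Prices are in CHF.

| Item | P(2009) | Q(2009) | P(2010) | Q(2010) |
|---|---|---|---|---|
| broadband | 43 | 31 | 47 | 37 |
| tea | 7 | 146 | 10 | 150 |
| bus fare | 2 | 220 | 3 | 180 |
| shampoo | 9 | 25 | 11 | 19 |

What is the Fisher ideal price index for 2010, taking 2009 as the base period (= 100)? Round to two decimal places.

Laspeyres component (base-period weights):
ΣP(2010)Q(2009) = 47×31 + 10×146 + 3×220 + 11×25 = 1457 + 1460 + 660 + 275 = 3852
ΣP(2009)Q(2009) = 43×31 + 7×146 + 2×220 + 9×25 = 1333 + 1022 + 440 + 225 = 3020
L = 3852 / 3020 × 100 = 127.5497
Paasche component (current-period weights):
ΣP(2010)Q(2010) = 47×37 + 10×150 + 3×180 + 11×19 = 1739 + 1500 + 540 + 209 = 3988
ΣP(2009)Q(2010) = 43×37 + 7×150 + 2×180 + 9×19 = 1591 + 1050 + 360 + 171 = 3172
P = 3988 / 3172 × 100 = 125.7251
Fisher = √(L × P) = √(127.5497 × 125.7251) = 126.6341

126.63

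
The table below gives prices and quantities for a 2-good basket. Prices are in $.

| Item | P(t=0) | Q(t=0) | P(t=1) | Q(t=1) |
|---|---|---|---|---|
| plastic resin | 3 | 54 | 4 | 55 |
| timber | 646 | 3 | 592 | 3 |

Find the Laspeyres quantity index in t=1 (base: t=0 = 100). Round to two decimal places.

100.14

Laspeyres quantity index uses base-period prices as weights.
ΣP(t=0)·Q(t=1) = 3×55 + 646×3 = 165 + 1938 = 2103
ΣP(t=0)·Q(t=0) = 3×54 + 646×3 = 162 + 1938 = 2100
Index = 2103 / 2100 × 100 = 100.1429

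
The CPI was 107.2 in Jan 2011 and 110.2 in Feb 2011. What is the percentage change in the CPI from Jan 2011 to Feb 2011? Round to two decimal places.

2.80%

Change = (110.2 − 107.2) / 107.2 × 100
       = 3.0 / 107.2 × 100 = 2.7985%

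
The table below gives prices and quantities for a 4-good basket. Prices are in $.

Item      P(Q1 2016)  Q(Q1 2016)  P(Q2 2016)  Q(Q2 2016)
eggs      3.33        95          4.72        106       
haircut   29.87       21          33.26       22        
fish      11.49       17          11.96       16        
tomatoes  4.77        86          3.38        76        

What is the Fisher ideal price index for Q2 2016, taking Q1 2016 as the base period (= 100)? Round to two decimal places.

106.93

Laspeyres component (base-period weights):
ΣP(Q2 2016)Q(Q1 2016) = 4.72×95 + 33.26×21 + 11.96×17 + 3.38×86 = 448.4 + 698.46 + 203.32 + 290.68 = 1640.86
ΣP(Q1 2016)Q(Q1 2016) = 3.33×95 + 29.87×21 + 11.49×17 + 4.77×86 = 316.35 + 627.27 + 195.33 + 410.22 = 1549.17
L = 1640.86 / 1549.17 × 100 = 105.9187
Paasche component (current-period weights):
ΣP(Q2 2016)Q(Q2 2016) = 4.72×106 + 33.26×22 + 11.96×16 + 3.38×76 = 500.32 + 731.72 + 191.36 + 256.88 = 1680.28
ΣP(Q1 2016)Q(Q2 2016) = 3.33×106 + 29.87×22 + 11.49×16 + 4.77×76 = 352.98 + 657.14 + 183.84 + 362.52 = 1556.48
P = 1680.28 / 1556.48 × 100 = 107.9538
Fisher = √(L × P) = √(105.9187 × 107.9538) = 106.9314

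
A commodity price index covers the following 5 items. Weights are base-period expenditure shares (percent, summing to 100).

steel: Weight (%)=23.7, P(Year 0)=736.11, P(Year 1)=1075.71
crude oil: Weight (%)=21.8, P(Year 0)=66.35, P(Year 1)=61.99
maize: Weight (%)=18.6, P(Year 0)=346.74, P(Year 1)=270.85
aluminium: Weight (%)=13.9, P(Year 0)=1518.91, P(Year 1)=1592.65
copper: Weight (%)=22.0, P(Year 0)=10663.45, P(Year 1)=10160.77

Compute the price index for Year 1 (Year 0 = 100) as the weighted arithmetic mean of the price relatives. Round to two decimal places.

105.07

steel: 23.7 × (1075.71/736.11) = 23.7 × 1.461344 = 34.6339
crude oil: 21.8 × (61.99/66.35) = 21.8 × 0.934288 = 20.3675
maize: 18.6 × (270.85/346.74) = 18.6 × 0.781133 = 14.5291
aluminium: 13.9 × (1592.65/1518.91) = 13.9 × 1.048548 = 14.5748
copper: 22.0 × (10160.77/10663.45) = 22.0 × 0.952860 = 20.9629
Index = Σ wᵢ·(p₁ᵢ/p₀ᵢ) = 34.6339 + 20.3675 + 14.5291 + 14.5748 + 20.9629 = 105.0681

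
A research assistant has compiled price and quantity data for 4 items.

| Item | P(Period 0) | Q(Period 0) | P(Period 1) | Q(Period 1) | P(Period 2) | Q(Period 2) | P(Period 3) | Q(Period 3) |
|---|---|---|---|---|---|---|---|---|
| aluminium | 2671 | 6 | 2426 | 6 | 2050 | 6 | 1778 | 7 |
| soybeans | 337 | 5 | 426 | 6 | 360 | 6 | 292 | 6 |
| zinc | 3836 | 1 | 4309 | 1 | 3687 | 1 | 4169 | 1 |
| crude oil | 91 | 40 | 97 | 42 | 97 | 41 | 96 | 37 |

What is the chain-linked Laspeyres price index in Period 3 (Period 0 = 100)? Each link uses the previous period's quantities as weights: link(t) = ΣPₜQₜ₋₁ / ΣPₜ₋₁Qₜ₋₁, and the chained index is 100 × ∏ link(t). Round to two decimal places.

Link Period 0→Period 1:
ΣP(Period 1)Q(Period 0) = 2426×6 + 426×5 + 4309×1 + 97×40 = 14556 + 2130 + 4309 + 3880 = 24875
ΣP(Period 0)Q(Period 0) = 2671×6 + 337×5 + 3836×1 + 91×40 = 16026 + 1685 + 3836 + 3640 = 25187
link = 24875/25187 = 0.987613
Link Period 1→Period 2:
ΣP(Period 2)Q(Period 1) = 2050×6 + 360×6 + 3687×1 + 97×42 = 12300 + 2160 + 3687 + 4074 = 22221
ΣP(Period 1)Q(Period 1) = 2426×6 + 426×6 + 4309×1 + 97×42 = 14556 + 2556 + 4309 + 4074 = 25495
link = 22221/25495 = 0.871583
Link Period 2→Period 3:
ΣP(Period 3)Q(Period 2) = 1778×6 + 292×6 + 4169×1 + 96×41 = 10668 + 1752 + 4169 + 3936 = 20525
ΣP(Period 2)Q(Period 2) = 2050×6 + 360×6 + 3687×1 + 97×41 = 12300 + 2160 + 3687 + 3977 = 22124
link = 20525/22124 = 0.927726
Chained index = 100 × 0.987613 × 0.871583 × 0.927726 = 79.8573

79.86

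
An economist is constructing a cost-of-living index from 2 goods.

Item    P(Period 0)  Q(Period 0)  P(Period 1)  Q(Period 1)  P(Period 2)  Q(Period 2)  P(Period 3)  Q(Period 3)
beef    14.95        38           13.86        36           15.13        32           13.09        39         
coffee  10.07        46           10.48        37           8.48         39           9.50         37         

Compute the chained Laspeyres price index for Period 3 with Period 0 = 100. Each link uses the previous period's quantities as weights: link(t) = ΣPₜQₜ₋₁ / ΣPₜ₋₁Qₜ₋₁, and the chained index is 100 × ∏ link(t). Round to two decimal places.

Link Period 0→Period 1:
ΣP(Period 1)Q(Period 0) = 13.86×38 + 10.48×46 = 526.68 + 482.08 = 1008.76
ΣP(Period 0)Q(Period 0) = 14.95×38 + 10.07×46 = 568.1 + 463.22 = 1031.32
link = 1008.76/1031.32 = 0.978125
Link Period 1→Period 2:
ΣP(Period 2)Q(Period 1) = 15.13×36 + 8.48×37 = 544.68 + 313.76 = 858.44
ΣP(Period 1)Q(Period 1) = 13.86×36 + 10.48×37 = 498.96 + 387.76 = 886.72
link = 858.44/886.72 = 0.968107
Link Period 2→Period 3:
ΣP(Period 3)Q(Period 2) = 13.09×32 + 9.50×39 = 418.88 + 370.5 = 789.38
ΣP(Period 2)Q(Period 2) = 15.13×32 + 8.48×39 = 484.16 + 330.72 = 814.88
link = 789.38/814.88 = 0.968707
Chained index = 100 × 0.978125 × 0.968107 × 0.968707 = 91.7298

91.73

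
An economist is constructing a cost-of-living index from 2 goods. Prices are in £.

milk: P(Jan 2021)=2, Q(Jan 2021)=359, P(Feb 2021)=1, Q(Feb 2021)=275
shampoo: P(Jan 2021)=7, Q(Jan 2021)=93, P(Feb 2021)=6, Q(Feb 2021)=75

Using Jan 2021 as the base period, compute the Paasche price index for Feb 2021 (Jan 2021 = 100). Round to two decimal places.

Paasche price index uses current-period quantities as weights.
ΣP(Feb 2021)·Q(Feb 2021) = 1×275 + 6×75 = 275 + 450 = 725
ΣP(Jan 2021)·Q(Feb 2021) = 2×275 + 7×75 = 550 + 525 = 1075
Index = 725 / 1075 × 100 = 67.4419

67.44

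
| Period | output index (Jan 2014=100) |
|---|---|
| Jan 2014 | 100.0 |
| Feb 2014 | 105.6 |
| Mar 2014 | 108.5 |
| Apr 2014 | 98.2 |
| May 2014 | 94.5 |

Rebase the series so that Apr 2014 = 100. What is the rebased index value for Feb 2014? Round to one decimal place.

107.5

Rebased(Feb 2014) = 105.6 / 98.2 × 100 = 107.5356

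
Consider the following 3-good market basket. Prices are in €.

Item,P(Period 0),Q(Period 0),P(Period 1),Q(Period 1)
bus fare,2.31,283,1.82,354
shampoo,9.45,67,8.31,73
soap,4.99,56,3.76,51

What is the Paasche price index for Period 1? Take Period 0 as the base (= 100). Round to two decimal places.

Paasche price index uses current-period quantities as weights.
ΣP(Period 1)·Q(Period 1) = 1.82×354 + 8.31×73 + 3.76×51 = 644.28 + 606.63 + 191.76 = 1442.67
ΣP(Period 0)·Q(Period 1) = 2.31×354 + 9.45×73 + 4.99×51 = 817.74 + 689.85 + 254.49 = 1762.08
Index = 1442.67 / 1762.08 × 100 = 81.8731

81.87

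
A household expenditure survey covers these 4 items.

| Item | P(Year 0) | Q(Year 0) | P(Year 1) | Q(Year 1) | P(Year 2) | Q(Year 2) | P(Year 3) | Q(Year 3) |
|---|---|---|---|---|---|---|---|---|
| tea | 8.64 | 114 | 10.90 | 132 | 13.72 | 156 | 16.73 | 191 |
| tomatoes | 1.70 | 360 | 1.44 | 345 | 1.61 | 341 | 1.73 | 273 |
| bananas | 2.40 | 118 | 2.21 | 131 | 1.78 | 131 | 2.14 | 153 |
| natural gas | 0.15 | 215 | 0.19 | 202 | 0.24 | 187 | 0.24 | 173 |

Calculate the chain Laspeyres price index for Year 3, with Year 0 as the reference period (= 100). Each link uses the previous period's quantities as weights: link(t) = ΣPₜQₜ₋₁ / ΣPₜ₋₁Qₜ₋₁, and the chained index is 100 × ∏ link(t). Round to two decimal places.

Link Year 0→Year 1:
ΣP(Year 1)Q(Year 0) = 10.90×114 + 1.44×360 + 2.21×118 + 0.19×215 = 1242.6 + 518.4 + 260.78 + 40.85 = 2062.63
ΣP(Year 0)Q(Year 0) = 8.64×114 + 1.70×360 + 2.40×118 + 0.15×215 = 984.96 + 612 + 283.2 + 32.25 = 1912.41
link = 2062.63/1912.41 = 1.078550
Link Year 1→Year 2:
ΣP(Year 2)Q(Year 1) = 13.72×132 + 1.61×345 + 1.78×131 + 0.24×202 = 1811.04 + 555.45 + 233.18 + 48.48 = 2648.15
ΣP(Year 1)Q(Year 1) = 10.90×132 + 1.44×345 + 2.21×131 + 0.19×202 = 1438.8 + 496.8 + 289.51 + 38.38 = 2263.49
link = 2648.15/2263.49 = 1.169941
Link Year 2→Year 3:
ΣP(Year 3)Q(Year 2) = 16.73×156 + 1.73×341 + 2.14×131 + 0.24×187 = 2609.88 + 589.93 + 280.34 + 44.88 = 3525.03
ΣP(Year 2)Q(Year 2) = 13.72×156 + 1.61×341 + 1.78×131 + 0.24×187 = 2140.32 + 549.01 + 233.18 + 44.88 = 2967.39
link = 3525.03/2967.39 = 1.187923
Chained index = 100 × 1.078550 × 1.169941 × 1.187923 = 149.8969

149.90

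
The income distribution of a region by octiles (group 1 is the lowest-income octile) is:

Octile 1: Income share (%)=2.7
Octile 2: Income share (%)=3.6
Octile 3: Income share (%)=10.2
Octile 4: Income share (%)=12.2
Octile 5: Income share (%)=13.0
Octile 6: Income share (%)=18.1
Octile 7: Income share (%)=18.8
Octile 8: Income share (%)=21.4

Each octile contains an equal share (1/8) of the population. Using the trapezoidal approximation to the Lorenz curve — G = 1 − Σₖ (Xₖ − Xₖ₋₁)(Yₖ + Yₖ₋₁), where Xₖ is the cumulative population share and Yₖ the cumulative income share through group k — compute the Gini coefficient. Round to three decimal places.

Cumulative income shares Yₖ: 0.0270, 0.0630, 0.1650, 0.2870, 0.4170, 0.5980, 0.7860, 1.0000
Σ (Xₖ−Xₖ₋₁)(Yₖ+Yₖ₋₁) = (1/8)(0.0270+0.0000) + (1/8)(0.0630+0.0270) + (1/8)(0.1650+0.0630) + (1/8)(0.2870+0.1650) + (1/8)(0.4170+0.2870) + (1/8)(0.5980+0.4170) + (1/8)(0.7860+0.5980) + (1/8)(1.0000+0.7860)
  = 0.0034 + 0.0112 + 0.0285 + 0.0565 + 0.0880 + 0.1269 + 0.1730 + 0.2233 = 0.7107
G = 1 − 0.7107 = 0.2893

0.289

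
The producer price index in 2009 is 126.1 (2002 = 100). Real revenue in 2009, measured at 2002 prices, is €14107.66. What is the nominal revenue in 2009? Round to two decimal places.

Nominal = Real × (Index/100) = 14107.66 × (126.1/100)
        = 14107.66 × 1.261 = 17789.7593

17789.76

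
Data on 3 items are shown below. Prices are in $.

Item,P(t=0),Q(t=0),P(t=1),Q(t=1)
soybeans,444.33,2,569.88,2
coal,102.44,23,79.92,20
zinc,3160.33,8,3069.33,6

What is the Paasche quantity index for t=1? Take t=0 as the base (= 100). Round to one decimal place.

76.8

Paasche quantity index uses current-period prices as weights.
ΣP(t=1)·Q(t=1) = 569.88×2 + 79.92×20 + 3069.33×6 = 1139.76 + 1598.4 + 18415.98 = 21154.14
ΣP(t=1)·Q(t=0) = 569.88×2 + 79.92×23 + 3069.33×8 = 1139.76 + 1838.16 + 24554.64 = 27532.56
Index = 21154.14 / 27532.56 × 100 = 76.8332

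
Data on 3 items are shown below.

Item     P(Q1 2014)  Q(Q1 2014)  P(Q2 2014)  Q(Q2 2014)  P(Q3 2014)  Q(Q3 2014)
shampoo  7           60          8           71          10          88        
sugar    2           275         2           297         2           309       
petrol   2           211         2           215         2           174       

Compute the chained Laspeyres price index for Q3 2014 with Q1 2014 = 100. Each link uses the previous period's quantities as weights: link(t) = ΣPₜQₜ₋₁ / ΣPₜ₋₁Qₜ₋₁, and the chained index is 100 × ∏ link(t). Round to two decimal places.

113.61

Link Q1 2014→Q2 2014:
ΣP(Q2 2014)Q(Q1 2014) = 8×60 + 2×275 + 2×211 = 480 + 550 + 422 = 1452
ΣP(Q1 2014)Q(Q1 2014) = 7×60 + 2×275 + 2×211 = 420 + 550 + 422 = 1392
link = 1452/1392 = 1.043103
Link Q2 2014→Q3 2014:
ΣP(Q3 2014)Q(Q2 2014) = 10×71 + 2×297 + 2×215 = 710 + 594 + 430 = 1734
ΣP(Q2 2014)Q(Q2 2014) = 8×71 + 2×297 + 2×215 = 568 + 594 + 430 = 1592
link = 1734/1592 = 1.089196
Chained index = 100 × 1.043103 × 1.089196 = 113.6144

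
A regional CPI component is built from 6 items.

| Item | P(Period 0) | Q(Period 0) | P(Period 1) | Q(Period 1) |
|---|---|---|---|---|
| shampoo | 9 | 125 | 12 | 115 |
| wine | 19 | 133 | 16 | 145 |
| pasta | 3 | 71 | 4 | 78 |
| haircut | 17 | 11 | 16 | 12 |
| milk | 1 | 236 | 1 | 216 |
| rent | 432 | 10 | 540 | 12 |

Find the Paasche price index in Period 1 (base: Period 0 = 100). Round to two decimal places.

113.21

Paasche price index uses current-period quantities as weights.
ΣP(Period 1)·Q(Period 1) = 12×115 + 16×145 + 4×78 + 16×12 + 1×216 + 540×12 = 1380 + 2320 + 312 + 192 + 216 + 6480 = 10900
ΣP(Period 0)·Q(Period 1) = 9×115 + 19×145 + 3×78 + 17×12 + 1×216 + 432×12 = 1035 + 2755 + 234 + 204 + 216 + 5184 = 9628
Index = 10900 / 9628 × 100 = 113.2115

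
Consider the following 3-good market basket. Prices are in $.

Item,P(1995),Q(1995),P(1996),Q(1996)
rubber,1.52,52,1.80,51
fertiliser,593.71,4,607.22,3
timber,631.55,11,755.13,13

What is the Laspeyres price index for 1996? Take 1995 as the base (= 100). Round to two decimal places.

115.19

Laspeyres price index uses base-period quantities as weights.
ΣP(1996)·Q(1995) = 1.80×52 + 607.22×4 + 755.13×11 = 93.6 + 2428.88 + 8306.43 = 10828.91
ΣP(1995)·Q(1995) = 1.52×52 + 593.71×4 + 631.55×11 = 79.04 + 2374.84 + 6947.05 = 9400.93
Index = 10828.91 / 9400.93 × 100 = 115.1898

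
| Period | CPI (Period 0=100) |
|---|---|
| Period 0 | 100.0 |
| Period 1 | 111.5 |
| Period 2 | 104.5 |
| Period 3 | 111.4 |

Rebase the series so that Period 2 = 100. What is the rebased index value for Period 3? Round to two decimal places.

106.60

Rebased(Period 3) = 111.4 / 104.5 × 100 = 106.6029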